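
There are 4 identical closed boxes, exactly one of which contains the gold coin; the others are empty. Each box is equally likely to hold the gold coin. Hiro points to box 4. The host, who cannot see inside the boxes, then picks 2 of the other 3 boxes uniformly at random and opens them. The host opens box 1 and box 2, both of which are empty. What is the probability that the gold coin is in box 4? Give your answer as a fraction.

Because the host chose which boxes to open without knowing where the gold coin is, the choice is independent of the prize location. Learning that none of the 2 opened boxes holds the gold coin simply rules out those 2 locations and leaves the remaining 2 boxes still equally likely by symmetry.
So P(the gold coin in box 4) = 1/2.

1/2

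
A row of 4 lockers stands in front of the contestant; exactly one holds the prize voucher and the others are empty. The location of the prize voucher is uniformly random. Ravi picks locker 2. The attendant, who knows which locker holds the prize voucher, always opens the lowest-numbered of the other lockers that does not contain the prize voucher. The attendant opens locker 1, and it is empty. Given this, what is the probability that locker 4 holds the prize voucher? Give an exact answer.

Condition on the true location of the prize voucher.
If it is in locker 1 (prior 1/4): the attendant opened locker 1, so this case is ruled out; weight (1/4)·0 = 0.
If it is in any of lockers 2, 3, and 4 (prior 1/4 each): locker 1 is the lowest-numbered option available, probability 1; weight (1/4)·1 = 1/4 each.
The weights sum to 3/4.
So P(the prize voucher in locker 4 | the attendant opened locker 1) = (1/4) / (3/4) = 1/3.

1/3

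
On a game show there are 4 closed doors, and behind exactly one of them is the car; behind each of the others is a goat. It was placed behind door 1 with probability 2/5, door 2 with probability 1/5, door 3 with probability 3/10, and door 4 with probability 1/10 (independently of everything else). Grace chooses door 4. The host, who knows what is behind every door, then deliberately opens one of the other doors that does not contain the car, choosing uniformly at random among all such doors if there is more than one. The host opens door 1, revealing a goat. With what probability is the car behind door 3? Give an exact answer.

Apply Bayes' rule, conditioning on where the car actually is.
If it is behind door 1 (prior 2/5): the host opened door 1, so this case is ruled out; weight (2/5)·0 = 0.
If it is behind door 2 (prior 1/5): the host has 2 equally likely choices, so probability 1/2; weight (1/5)·(1/2) = 1/10.
If it is behind door 3 (prior 3/10): the host has 2 equally likely choices, so probability 1/2; weight (3/10)·(1/2) = 3/20.
If it is behind door 4 (prior 1/10): the host has 3 equally likely choices, so probability 1/3; weight (1/10)·(1/3) = 1/30.
The weights sum to 17/60.
So P(the car behind door 3 | the host opened door 1) = (3/20) / (17/60) = 9/17.

9/17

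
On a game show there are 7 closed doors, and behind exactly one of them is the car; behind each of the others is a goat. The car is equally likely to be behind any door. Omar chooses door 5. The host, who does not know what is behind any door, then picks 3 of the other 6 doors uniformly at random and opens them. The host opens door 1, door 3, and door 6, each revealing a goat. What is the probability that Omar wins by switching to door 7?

Apply Bayes' rule, conditioning on where the car actually is.
If it is behind any of doors 1, 3, and 6 (prior 1/7 each): that door was opened and seen not to hold the prize — ruled out; weight (1/7)·0 = 0 each.
If it is behind any of doors 2, 4, 5, and 7 (prior 1/7 each): the host picks exactly this set with probability 1/20 regardless, and none is the prize; weight (1/7)·(1/20) = 1/140 each.
The weights sum to 1/35.
So P(the car behind door 7 | the host opened door 1, door 3, and door 6) = (1/140) / (1/35) = 1/4.

1/4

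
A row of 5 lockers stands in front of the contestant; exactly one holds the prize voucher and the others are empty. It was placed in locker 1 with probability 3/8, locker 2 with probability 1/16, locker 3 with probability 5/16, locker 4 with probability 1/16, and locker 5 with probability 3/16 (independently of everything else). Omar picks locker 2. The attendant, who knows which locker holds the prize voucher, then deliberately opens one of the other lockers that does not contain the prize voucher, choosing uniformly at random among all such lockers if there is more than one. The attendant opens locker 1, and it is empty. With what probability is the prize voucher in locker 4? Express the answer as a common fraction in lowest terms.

Consider each possible location of the prize voucher in turn.
If it is in locker 1 (prior 3/8): the attendant opened locker 1, so this case is ruled out; weight (3/8)·0 = 0.
If it is in locker 2 (prior 1/16): the attendant has 4 equally likely choices, so probability 1/4; weight (1/16)·(1/4) = 1/64.
If it is in locker 3 (prior 5/16): the attendant has 3 equally likely choices, so probability 1/3; weight (5/16)·(1/3) = 5/48.
If it is in locker 4 (prior 1/16): the attendant has 3 equally likely choices, so probability 1/3; weight (1/16)·(1/3) = 1/48.
If it is in locker 5 (prior 3/16): the attendant has 3 equally likely choices, so probability 1/3; weight (3/16)·(1/3) = 1/16.
The weights sum to 13/64.
So P(the prize voucher in locker 4 | the attendant opened locker 1) = (1/48) / (13/64) = 4/39.

4/39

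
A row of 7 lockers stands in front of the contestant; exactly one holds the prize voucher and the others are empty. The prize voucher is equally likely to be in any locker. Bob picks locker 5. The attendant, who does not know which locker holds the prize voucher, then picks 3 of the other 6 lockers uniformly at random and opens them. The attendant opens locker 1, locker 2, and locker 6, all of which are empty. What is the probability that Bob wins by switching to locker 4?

1/4

Condition on the true location of the prize voucher.
If it is in any of lockers 1, 2, and 6 (prior 1/7 each): that locker was opened and seen not to hold the prize — ruled out; weight (1/7)·0 = 0 each.
If it is in any of lockers 3, 4, 5, and 7 (prior 1/7 each): the attendant picks exactly this set with probability 1/20 regardless, and none is the prize; weight (1/7)·(1/20) = 1/140 each.
The weights sum to 1/35.
So P(the prize voucher in locker 4 | the attendant opened locker 1, locker 2, and locker 6) = (1/140) / (1/35) = 1/4.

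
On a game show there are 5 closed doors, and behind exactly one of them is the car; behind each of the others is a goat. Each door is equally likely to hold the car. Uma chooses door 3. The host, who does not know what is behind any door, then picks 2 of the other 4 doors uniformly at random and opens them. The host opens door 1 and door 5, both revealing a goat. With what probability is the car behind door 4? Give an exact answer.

1/3

Apply Bayes' rule, conditioning on where the car actually is.
If it is behind either of doors 1 and 5 (prior 1/5 each): that door was opened and seen not to hold the prize — ruled out; weight (1/5)·0 = 0 each.
If it is behind any of doors 2, 3, and 4 (prior 1/5 each): the host picks exactly this set with probability 1/6 regardless, and none is the prize; weight (1/5)·(1/6) = 1/30 each.
The weights sum to 1/10.
So P(the car behind door 4 | the host opened door 1 and door 5) = (1/30) / (1/10) = 1/3.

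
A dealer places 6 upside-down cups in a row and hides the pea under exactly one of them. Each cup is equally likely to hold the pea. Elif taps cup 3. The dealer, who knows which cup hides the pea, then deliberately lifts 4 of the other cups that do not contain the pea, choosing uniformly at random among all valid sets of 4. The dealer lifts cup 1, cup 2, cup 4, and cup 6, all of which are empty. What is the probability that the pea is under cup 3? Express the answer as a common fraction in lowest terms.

1/6

Condition on the true location of the pea.
If it is under any of cups 1, 2, 4, and 6 (prior 1/6 each): that cup was opened and seen not to hold the prize — ruled out; weight (1/6)·0 = 0 each.
If it is under cup 3 (prior 1/6): the dealer has 5 equally likely choices, so probability 1/5; weight (1/6)·(1/5) = 1/30.
If it is under cup 5 (prior 1/6): the dealer has no choice, probability 1; weight (1/6)·1 = 1/6.
The weights sum to 1/5.
So P(the pea under cup 3 | the dealer opened cup 1, cup 2, cup 4, and cup 6) = (1/30) / (1/5) = 1/6.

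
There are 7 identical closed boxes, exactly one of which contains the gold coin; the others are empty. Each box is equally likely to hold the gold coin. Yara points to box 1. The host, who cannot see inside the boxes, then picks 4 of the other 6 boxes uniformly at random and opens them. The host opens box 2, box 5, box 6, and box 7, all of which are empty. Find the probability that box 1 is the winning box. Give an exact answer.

1/3

Apply Bayes' rule, conditioning on where the gold coin actually is.
If it is in any of boxes 1, 3, and 4 (prior 1/7 each): the host picks exactly this set with probability 1/15 regardless, and none is the prize; weight (1/7)·(1/15) = 1/105 each.
If it is in any of boxes 2, 5, 6, and 7 (prior 1/7 each): that box was opened and seen not to hold the prize — ruled out; weight (1/7)·0 = 0 each.
The weights sum to 1/35.
So P(the gold coin in box 1 | the host opened box 2, box 5, box 6, and box 7) = (1/105) / (1/35) = 1/3.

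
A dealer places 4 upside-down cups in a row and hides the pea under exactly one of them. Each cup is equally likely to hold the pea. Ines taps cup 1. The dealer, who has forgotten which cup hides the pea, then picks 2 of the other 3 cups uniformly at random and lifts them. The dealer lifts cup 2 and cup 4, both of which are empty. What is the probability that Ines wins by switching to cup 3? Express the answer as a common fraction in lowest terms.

Consider each possible location of the pea in turn.
If it is under either of cups 1 and 3 (prior 1/4 each): the dealer picks exactly this set with probability 1/3 regardless, and none is the prize; weight (1/4)·(1/3) = 1/12 each.
If it is under either of cups 2 and 4 (prior 1/4 each): that cup was opened and seen not to hold the prize — ruled out; weight (1/4)·0 = 0 each.
The weights sum to 1/6.
So P(the pea under cup 3 | the dealer opened cup 2 and cup 4) = (1/12) / (1/6) = 1/2.

1/2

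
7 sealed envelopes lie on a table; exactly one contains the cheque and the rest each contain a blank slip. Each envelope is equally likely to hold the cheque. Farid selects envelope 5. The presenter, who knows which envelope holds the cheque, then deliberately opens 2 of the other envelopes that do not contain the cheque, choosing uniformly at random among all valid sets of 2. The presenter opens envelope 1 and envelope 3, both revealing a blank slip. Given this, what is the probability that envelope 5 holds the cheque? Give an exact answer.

1/7

Consider each possible location of the cheque in turn.
If it is in either of envelopes 1 and 3 (prior 1/7 each): that envelope was opened and seen not to hold the prize — ruled out; weight (1/7)·0 = 0 each.
If it is in any of envelopes 2, 4, 6, and 7 (prior 1/7 each): the presenter has 10 equally likely choices, so probability 1/10; weight (1/7)·(1/10) = 1/70 each.
If it is in envelope 5 (prior 1/7): the presenter has 15 equally likely choices, so probability 1/15; weight (1/7)·(1/15) = 1/105.
The weights sum to 1/15.
So P(the cheque in envelope 5 | the presenter opened envelope 1 and envelope 3) = (1/105) / (1/15) = 1/7.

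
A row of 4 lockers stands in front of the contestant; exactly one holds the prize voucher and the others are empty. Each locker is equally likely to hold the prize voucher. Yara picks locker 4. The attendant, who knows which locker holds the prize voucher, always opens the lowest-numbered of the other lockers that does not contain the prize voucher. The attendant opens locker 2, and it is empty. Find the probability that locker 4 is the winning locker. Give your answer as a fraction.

0

Apply Bayes' rule, conditioning on where the prize voucher actually is.
If it is in locker 1 (prior 1/4): locker 2 is the lowest-numbered option available, probability 1; weight (1/4)·1 = 1/4.
If it is in locker 2 (prior 1/4): the attendant opened locker 2, so this case is ruled out; weight (1/4)·0 = 0.
If it is in either of lockers 3 and 4 (prior 1/4 each): the attendant would have opened locker 1 instead, probability 0; weight (1/4)·0 = 0 each.
The weights sum to 1/4.
So P(the prize voucher in locker 4 | the attendant opened locker 2) = 0 / (1/4) = 0.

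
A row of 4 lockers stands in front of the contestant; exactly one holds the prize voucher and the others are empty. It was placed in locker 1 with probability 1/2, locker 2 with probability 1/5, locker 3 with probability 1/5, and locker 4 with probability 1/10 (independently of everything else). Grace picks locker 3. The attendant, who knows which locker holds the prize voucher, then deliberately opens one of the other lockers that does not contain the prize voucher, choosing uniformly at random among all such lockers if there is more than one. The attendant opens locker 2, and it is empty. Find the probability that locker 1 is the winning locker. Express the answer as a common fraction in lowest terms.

Consider each possible location of the prize voucher in turn.
If it is in locker 1 (prior 1/2): the attendant has 2 equally likely choices, so probability 1/2; weight (1/2)·(1/2) = 1/4.
If it is in locker 2 (prior 1/5): the attendant opened locker 2, so this case is ruled out; weight (1/5)·0 = 0.
If it is in locker 3 (prior 1/5): the attendant has 3 equally likely choices, so probability 1/3; weight (1/5)·(1/3) = 1/15.
If it is in locker 4 (prior 1/10): the attendant has 2 equally likely choices, so probability 1/2; weight (1/10)·(1/2) = 1/20.
The weights sum to 11/30.
So P(the prize voucher in locker 1 | the attendant opened locker 2) = (1/4) / (11/30) = 15/22.

15/22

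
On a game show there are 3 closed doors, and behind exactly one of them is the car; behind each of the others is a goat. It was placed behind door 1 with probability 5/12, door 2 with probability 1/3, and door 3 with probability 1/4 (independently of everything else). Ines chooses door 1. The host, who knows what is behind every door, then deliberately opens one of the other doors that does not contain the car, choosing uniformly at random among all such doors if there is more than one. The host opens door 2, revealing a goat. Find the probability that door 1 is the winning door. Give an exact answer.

5/11

Apply Bayes' rule, conditioning on where the car actually is.
If it is behind door 1 (prior 5/12): the host has 2 equally likely choices, so probability 1/2; weight (5/12)·(1/2) = 5/24.
If it is behind door 2 (prior 1/3): the host opened door 2, so this case is ruled out; weight (1/3)·0 = 0.
If it is behind door 3 (prior 1/4): the host has no choice, probability 1; weight (1/4)·1 = 1/4.
The weights sum to 11/24.
So P(the car behind door 1 | the host opened door 2) = (5/24) / (11/24) = 5/11.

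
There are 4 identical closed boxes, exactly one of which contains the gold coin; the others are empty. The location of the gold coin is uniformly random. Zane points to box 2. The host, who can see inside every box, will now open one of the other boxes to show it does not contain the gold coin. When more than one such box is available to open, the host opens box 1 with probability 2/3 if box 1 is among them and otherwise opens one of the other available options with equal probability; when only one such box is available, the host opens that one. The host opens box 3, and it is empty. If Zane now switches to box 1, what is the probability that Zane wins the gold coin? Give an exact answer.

1/2

Apply Bayes' rule, conditioning on where the gold coin actually is.
If it is in box 1 (prior 1/4): box 1 holds the prize so is unavailable; the host chooses uniformly among the 2 others, probability 1/2; weight (1/4)·(1/2) = 1/8.
If it is in box 2 (prior 1/4): box 1 is available but not opened; box 3 gets probability (1 − 2/3)/2 = 1/6; weight (1/4)·(1/6) = 1/24.
If it is in box 3 (prior 1/4): the host opened box 3, so this case is ruled out; weight (1/4)·0 = 0.
If it is in box 4 (prior 1/4): box 1 is available but not opened, probability 1/3; weight (1/4)·(1/3) = 1/12.
The weights sum to 1/4.
So P(the gold coin in box 1 | the host opened box 3) = (1/8) / (1/4) = 1/2.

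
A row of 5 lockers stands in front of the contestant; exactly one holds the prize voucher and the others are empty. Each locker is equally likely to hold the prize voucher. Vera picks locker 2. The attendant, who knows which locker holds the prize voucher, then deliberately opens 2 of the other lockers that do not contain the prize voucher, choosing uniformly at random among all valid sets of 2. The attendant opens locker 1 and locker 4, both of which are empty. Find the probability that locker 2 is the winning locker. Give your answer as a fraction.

1/5

Apply Bayes' rule, conditioning on where the prize voucher actually is.
If it is in either of lockers 1 and 4 (prior 1/5 each): that locker was opened and seen not to hold the prize — ruled out; weight (1/5)·0 = 0 each.
If it is in locker 2 (prior 1/5): the attendant has 6 equally likely choices, so probability 1/6; weight (1/5)·(1/6) = 1/30.
If it is in either of lockers 3 and 5 (prior 1/5 each): the attendant has 3 equally likely choices, so probability 1/3; weight (1/5)·(1/3) = 1/15 each.
The weights sum to 1/6.
So P(the prize voucher in locker 2 | the attendant opened locker 1 and locker 4) = (1/30) / (1/6) = 1/5.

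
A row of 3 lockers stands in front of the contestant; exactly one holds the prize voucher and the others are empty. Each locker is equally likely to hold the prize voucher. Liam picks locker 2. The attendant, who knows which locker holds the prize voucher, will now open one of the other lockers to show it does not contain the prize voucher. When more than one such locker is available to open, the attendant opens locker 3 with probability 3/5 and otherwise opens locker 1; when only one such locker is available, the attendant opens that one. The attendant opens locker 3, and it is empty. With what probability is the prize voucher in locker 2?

3/8

Apply Bayes' rule, conditioning on where the prize voucher actually is.
If it is in locker 1 (prior 1/3): only locker 3 is available, probability 1; weight (1/3)·1 = 1/3.
If it is in locker 2 (prior 1/3): locker 3 is available, opened with probability 3/5; weight (1/3)·(3/5) = 1/5.
If it is in locker 3 (prior 1/3): the attendant opened locker 3, so this case is ruled out; weight (1/3)·0 = 0.
The weights sum to 8/15.
So P(the prize voucher in locker 2 | the attendant opened locker 3) = (1/5) / (8/15) = 3/8.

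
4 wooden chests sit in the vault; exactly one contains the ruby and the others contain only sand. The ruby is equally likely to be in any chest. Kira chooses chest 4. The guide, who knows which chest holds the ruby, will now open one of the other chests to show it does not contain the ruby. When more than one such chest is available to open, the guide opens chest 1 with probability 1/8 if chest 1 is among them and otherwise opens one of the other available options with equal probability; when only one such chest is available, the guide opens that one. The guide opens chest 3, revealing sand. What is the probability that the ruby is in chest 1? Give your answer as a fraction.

Apply Bayes' rule, conditioning on where the ruby actually is.
If it is in chest 1 (prior 1/4): chest 1 holds the prize so is unavailable; the guide chooses uniformly among the 2 others, probability 1/2; weight (1/4)·(1/2) = 1/8.
If it is in chest 2 (prior 1/4): chest 1 is available but not opened, probability 7/8; weight (1/4)·(7/8) = 7/32.
If it is in chest 3 (prior 1/4): the guide opened chest 3, so this case is ruled out; weight (1/4)·0 = 0.
If it is in chest 4 (prior 1/4): chest 1 is available but not opened; chest 3 gets probability (1 − 1/8)/2 = 7/16; weight (1/4)·(7/16) = 7/64.
The weights sum to 29/64.
So P(the ruby in chest 1 | the guide opened chest 3) = (1/8) / (29/64) = 8/29.

8/29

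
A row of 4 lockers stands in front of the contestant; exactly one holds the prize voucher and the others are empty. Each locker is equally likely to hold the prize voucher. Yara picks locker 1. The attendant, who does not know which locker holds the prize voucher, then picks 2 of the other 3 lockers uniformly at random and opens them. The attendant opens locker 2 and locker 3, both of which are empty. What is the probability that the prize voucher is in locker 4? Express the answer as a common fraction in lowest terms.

Condition on the true location of the prize voucher.
If it is in either of lockers 1 and 4 (prior 1/4 each): the attendant picks exactly this set with probability 1/3 regardless, and none is the prize; weight (1/4)·(1/3) = 1/12 each.
If it is in either of lockers 2 and 3 (prior 1/4 each): that locker was opened and seen not to hold the prize — ruled out; weight (1/4)·0 = 0 each.
The weights sum to 1/6.
So P(the prize voucher in locker 4 | the attendant opened locker 2 and locker 3) = (1/12) / (1/6) = 1/2.

1/2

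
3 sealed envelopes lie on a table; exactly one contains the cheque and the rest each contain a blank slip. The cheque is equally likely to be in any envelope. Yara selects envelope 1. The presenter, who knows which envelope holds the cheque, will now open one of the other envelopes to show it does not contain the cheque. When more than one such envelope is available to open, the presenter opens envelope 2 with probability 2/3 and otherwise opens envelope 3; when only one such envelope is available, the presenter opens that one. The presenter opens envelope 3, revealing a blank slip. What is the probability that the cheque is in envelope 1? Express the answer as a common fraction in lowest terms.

1/4

Apply Bayes' rule, conditioning on where the cheque actually is.
If it is in envelope 1 (prior 1/3): envelope 2 is available but not opened, probability 1/3; weight (1/3)·(1/3) = 1/9.
If it is in envelope 2 (prior 1/3): only envelope 3 is available, probability 1; weight (1/3)·1 = 1/3.
If it is in envelope 3 (prior 1/3): the presenter opened envelope 3, so this case is ruled out; weight (1/3)·0 = 0.
The weights sum to 4/9.
So P(the cheque in envelope 1 | the presenter opened envelope 3) = (1/9) / (4/9) = 1/4.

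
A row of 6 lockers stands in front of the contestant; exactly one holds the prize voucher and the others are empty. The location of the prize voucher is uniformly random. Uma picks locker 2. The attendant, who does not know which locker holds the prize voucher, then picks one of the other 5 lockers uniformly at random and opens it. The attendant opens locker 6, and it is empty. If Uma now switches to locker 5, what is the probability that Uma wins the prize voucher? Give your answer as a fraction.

1/5

Because the attendant chose which locker to open without knowing where the prize voucher is, the choice is independent of the prize location. Learning that locker 6 does not hold the prize voucher simply rules out that one location and leaves the remaining 5 lockers still equally likely by symmetry.
So P(the prize voucher in locker 5) = 1/5.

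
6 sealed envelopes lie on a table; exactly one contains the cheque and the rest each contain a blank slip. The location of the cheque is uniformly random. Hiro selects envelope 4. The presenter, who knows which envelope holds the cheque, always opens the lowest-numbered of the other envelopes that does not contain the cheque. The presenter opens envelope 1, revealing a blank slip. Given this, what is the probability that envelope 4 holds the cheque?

Consider each possible location of the cheque in turn.
If it is in envelope 1 (prior 1/6): the presenter opened envelope 1, so this case is ruled out; weight (1/6)·0 = 0.
If it is in any of envelopes 2, 3, 4, 5, and 6 (prior 1/6 each): envelope 1 is the lowest-numbered option available, probability 1; weight (1/6)·1 = 1/6 each.
The weights sum to 5/6.
So P(the cheque in envelope 4 | the presenter opened envelope 1) = (1/6) / (5/6) = 1/5.

1/5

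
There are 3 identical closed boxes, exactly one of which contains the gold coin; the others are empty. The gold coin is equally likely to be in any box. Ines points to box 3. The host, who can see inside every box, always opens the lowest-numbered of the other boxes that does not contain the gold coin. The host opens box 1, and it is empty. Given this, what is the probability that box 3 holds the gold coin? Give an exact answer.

Apply Bayes' rule, conditioning on where the gold coin actually is.
If it is in box 1 (prior 1/3): the host opened box 1, so this case is ruled out; weight (1/3)·0 = 0.
If it is in either of boxes 2 and 3 (prior 1/3 each): box 1 is the lowest-numbered option available, probability 1; weight (1/3)·1 = 1/3 each.
The weights sum to 2/3.
So P(the gold coin in box 3 | the host opened box 1) = (1/3) / (2/3) = 1/2.

1/2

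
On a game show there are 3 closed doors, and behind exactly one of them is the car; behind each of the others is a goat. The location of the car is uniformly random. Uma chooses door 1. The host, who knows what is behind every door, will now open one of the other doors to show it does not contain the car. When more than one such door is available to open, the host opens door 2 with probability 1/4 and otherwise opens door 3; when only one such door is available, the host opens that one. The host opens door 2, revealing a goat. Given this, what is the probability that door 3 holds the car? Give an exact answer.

4/5

Consider each possible location of the car in turn.
If it is behind door 1 (prior 1/3): door 2 is available, opened with probability 1/4; weight (1/3)·(1/4) = 1/12.
If it is behind door 2 (prior 1/3): the host opened door 2, so this case is ruled out; weight (1/3)·0 = 0.
If it is behind door 3 (prior 1/3): only door 2 is available, probability 1; weight (1/3)·1 = 1/3.
The weights sum to 5/12.
So P(the car behind door 3 | the host opened door 2) = (1/3) / (5/12) = 4/5.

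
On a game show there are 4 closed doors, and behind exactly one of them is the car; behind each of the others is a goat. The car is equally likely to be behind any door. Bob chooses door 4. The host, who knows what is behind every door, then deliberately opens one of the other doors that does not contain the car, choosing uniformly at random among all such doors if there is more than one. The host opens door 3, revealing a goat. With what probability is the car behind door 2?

Consider each possible location of the car in turn.
If it is behind either of doors 1 and 2 (prior 1/4 each): the host has 2 equally likely choices, so probability 1/2; weight (1/4)·(1/2) = 1/8 each.
If it is behind door 3 (prior 1/4): the host opened door 3, so this case is ruled out; weight (1/4)·0 = 0.
If it is behind door 4 (prior 1/4): the host has 3 equally likely choices, so probability 1/3; weight (1/4)·(1/3) = 1/12.
The weights sum to 1/3.
So P(the car behind door 2 | the host opened door 3) = (1/8) / (1/3) = 3/8.

3/8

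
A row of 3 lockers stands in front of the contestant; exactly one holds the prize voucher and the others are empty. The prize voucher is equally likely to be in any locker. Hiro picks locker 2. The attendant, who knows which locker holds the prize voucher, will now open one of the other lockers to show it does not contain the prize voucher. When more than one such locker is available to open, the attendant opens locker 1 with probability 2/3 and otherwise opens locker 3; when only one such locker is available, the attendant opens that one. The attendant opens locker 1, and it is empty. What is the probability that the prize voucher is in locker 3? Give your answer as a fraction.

Apply Bayes' rule, conditioning on where the prize voucher actually is.
If it is in locker 1 (prior 1/3): the attendant opened locker 1, so this case is ruled out; weight (1/3)·0 = 0.
If it is in locker 2 (prior 1/3): locker 1 is available, opened with probability 2/3; weight (1/3)·(2/3) = 2/9.
If it is in locker 3 (prior 1/3): only locker 1 is available, probability 1; weight (1/3)·1 = 1/3.
The weights sum to 5/9.
So P(the prize voucher in locker 3 | the attendant opened locker 1) = (1/3) / (5/9) = 3/5.

3/5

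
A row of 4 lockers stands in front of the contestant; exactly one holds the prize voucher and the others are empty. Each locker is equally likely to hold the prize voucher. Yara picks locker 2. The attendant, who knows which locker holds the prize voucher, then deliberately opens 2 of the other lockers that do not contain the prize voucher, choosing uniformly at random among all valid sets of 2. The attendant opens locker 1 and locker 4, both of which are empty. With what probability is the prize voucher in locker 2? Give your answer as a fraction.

Apply Bayes' rule, conditioning on where the prize voucher actually is.
If it is in either of lockers 1 and 4 (prior 1/4 each): that locker was opened and seen not to hold the prize — ruled out; weight (1/4)·0 = 0 each.
If it is in locker 2 (prior 1/4): the attendant has 3 equally likely choices, so probability 1/3; weight (1/4)·(1/3) = 1/12.
If it is in locker 3 (prior 1/4): the attendant has no choice, probability 1; weight (1/4)·1 = 1/4.
The weights sum to 1/3.
So P(the prize voucher in locker 2 | the attendant opened locker 1 and locker 4) = (1/12) / (1/3) = 1/4.

1/4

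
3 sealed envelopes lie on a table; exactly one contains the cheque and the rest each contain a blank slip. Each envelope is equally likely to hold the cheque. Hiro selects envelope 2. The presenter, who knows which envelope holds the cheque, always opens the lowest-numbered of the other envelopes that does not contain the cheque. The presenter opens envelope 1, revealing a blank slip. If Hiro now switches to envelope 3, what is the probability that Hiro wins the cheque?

Apply Bayes' rule, conditioning on where the cheque actually is.
If it is in envelope 1 (prior 1/3): the presenter opened envelope 1, so this case is ruled out; weight (1/3)·0 = 0.
If it is in either of envelopes 2 and 3 (prior 1/3 each): envelope 1 is the lowest-numbered option available, probability 1; weight (1/3)·1 = 1/3 each.
The weights sum to 2/3.
So P(the cheque in envelope 3 | the presenter opened envelope 1) = (1/3) / (2/3) = 1/2.

1/2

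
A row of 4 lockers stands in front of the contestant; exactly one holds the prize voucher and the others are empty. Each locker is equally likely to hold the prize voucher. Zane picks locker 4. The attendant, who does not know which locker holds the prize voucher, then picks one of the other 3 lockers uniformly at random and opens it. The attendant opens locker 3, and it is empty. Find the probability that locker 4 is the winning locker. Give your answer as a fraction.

1/3

Because the attendant chose which locker to open without knowing where the prize voucher is, the choice is independent of the prize location. Learning that locker 3 does not hold the prize voucher simply rules out that one location and leaves the remaining 3 lockers still equally likely by symmetry.
So P(the prize voucher in locker 4) = 1/3.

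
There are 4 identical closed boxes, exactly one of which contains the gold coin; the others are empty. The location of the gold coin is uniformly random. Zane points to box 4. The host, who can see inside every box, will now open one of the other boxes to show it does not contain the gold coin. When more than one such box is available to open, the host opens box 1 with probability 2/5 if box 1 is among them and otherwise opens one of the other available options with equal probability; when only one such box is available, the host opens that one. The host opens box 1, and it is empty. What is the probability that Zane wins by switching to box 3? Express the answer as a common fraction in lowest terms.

Apply Bayes' rule, conditioning on where the gold coin actually is.
If it is in box 1 (prior 1/4): the host opened box 1, so this case is ruled out; weight (1/4)·0 = 0.
If it is in any of boxes 2, 3, and 4 (prior 1/4 each): box 1 is available, opened with probability 2/5; weight (1/4)·(2/5) = 1/10 each.
The weights sum to 3/10.
So P(the gold coin in box 3 | the host opened box 1) = (1/10) / (3/10) = 1/3.

1/3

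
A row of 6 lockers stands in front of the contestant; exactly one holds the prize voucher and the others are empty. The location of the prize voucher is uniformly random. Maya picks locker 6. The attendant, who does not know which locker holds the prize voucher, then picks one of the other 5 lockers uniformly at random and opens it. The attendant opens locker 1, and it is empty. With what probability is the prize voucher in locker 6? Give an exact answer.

Consider each possible location of the prize voucher in turn.
If it is in locker 1 (prior 1/6): the attendant opened locker 1, so this case is ruled out; weight (1/6)·0 = 0.
If it is in any of lockers 2, 3, 4, 5, and 6 (prior 1/6 each): the attendant picks locker 1 with probability 1/5 regardless, and it is not the prize; weight (1/6)·(1/5) = 1/30 each.
The weights sum to 1/6.
So P(the prize voucher in locker 6 | the attendant opened locker 1) = (1/30) / (1/6) = 1/5.

1/5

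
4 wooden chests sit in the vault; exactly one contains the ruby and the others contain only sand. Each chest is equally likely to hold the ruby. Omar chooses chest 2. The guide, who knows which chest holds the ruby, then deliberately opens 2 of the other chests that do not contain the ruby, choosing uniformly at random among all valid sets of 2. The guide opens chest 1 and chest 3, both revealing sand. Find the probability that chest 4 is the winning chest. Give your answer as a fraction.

Consider each possible location of the ruby in turn.
If it is in either of chests 1 and 3 (prior 1/4 each): that chest was opened and seen not to hold the prize — ruled out; weight (1/4)·0 = 0 each.
If it is in chest 2 (prior 1/4): the guide has 3 equally likely choices, so probability 1/3; weight (1/4)·(1/3) = 1/12.
If it is in chest 4 (prior 1/4): the guide has no choice, probability 1; weight (1/4)·1 = 1/4.
The weights sum to 1/3.
So P(the ruby in chest 4 | the guide opened chest 1 and chest 3) = (1/4) / (1/3) = 3/4.

3/4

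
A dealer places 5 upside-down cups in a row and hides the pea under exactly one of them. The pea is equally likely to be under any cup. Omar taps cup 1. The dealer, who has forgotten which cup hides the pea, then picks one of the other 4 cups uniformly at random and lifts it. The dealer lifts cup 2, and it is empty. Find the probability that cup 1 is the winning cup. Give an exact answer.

1/4

Condition on the true location of the pea.
If it is under any of cups 1, 3, 4, and 5 (prior 1/5 each): the dealer picks cup 2 with probability 1/4 regardless, and it is not the prize; weight (1/5)·(1/4) = 1/20 each.
If it is under cup 2 (prior 1/5): the dealer opened cup 2, so this case is ruled out; weight (1/5)·0 = 0.
The weights sum to 1/5.
So P(the pea under cup 1 | the dealer opened cup 2) = (1/20) / (1/5) = 1/4.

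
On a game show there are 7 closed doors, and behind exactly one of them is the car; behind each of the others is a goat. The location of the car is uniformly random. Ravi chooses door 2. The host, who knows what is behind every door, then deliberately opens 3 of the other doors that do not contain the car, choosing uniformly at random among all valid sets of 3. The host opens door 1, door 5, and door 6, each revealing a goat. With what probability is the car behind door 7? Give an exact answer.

2/7

Apply Bayes' rule, conditioning on where the car actually is.
If it is behind any of doors 1, 5, and 6 (prior 1/7 each): that door was opened and seen not to hold the prize — ruled out; weight (1/7)·0 = 0 each.
If it is behind door 2 (prior 1/7): the host has 20 equally likely choices, so probability 1/20; weight (1/7)·(1/20) = 1/140.
If it is behind any of doors 3, 4, and 7 (prior 1/7 each): the host has 10 equally likely choices, so probability 1/10; weight (1/7)·(1/10) = 1/70 each.
The weights sum to 1/20.
So P(the car behind door 7 | the host opened door 1, door 5, and door 6) = (1/70) / (1/20) = 2/7.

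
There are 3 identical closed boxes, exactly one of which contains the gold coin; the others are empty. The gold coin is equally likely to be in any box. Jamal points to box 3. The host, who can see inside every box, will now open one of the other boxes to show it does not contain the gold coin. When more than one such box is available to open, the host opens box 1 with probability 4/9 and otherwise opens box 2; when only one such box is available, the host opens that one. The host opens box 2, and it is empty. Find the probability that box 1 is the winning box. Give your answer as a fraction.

Consider each possible location of the gold coin in turn.
If it is in box 1 (prior 1/3): only box 2 is available, probability 1; weight (1/3)·1 = 1/3.
If it is in box 2 (prior 1/3): the host opened box 2, so this case is ruled out; weight (1/3)·0 = 0.
If it is in box 3 (prior 1/3): box 1 is available but not opened, probability 5/9; weight (1/3)·(5/9) = 5/27.
The weights sum to 14/27.
So P(the gold coin in box 1 | the host opened box 2) = (1/3) / (14/27) = 9/14.

9/14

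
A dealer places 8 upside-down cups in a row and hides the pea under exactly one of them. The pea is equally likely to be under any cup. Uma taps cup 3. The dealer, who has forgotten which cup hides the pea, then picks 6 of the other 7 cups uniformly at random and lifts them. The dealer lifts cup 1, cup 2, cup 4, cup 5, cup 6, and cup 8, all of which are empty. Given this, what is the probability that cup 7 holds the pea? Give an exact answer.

1/2

Condition on the true location of the pea.
If it is under any of cups 1, 2, 4, 5, 6, and 8 (prior 1/8 each): that cup was opened and seen not to hold the prize — ruled out; weight (1/8)·0 = 0 each.
If it is under either of cups 3 and 7 (prior 1/8 each): the dealer picks exactly this set with probability 1/7 regardless, and none is the prize; weight (1/8)·(1/7) = 1/56 each.
The weights sum to 1/28.
So P(the pea under cup 7 | the dealer opened cup 1, cup 2, cup 4, cup 5, cup 6, and cup 8) = (1/56) / (1/28) = 1/2.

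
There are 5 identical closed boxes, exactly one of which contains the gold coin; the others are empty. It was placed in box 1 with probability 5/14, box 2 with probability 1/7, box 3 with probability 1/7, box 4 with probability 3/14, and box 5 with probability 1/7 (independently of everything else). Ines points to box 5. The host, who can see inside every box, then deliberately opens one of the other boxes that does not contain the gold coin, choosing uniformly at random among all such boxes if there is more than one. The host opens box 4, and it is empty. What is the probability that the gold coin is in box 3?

4/21

Consider each possible location of the gold coin in turn.
If it is in box 1 (prior 5/14): the host has 3 equally likely choices, so probability 1/3; weight (5/14)·(1/3) = 5/42.
If it is in either of boxes 2 and 3 (prior 1/7 each): the host has 3 equally likely choices, so probability 1/3; weight (1/7)·(1/3) = 1/21 each.
If it is in box 4 (prior 3/14): the host opened box 4, so this case is ruled out; weight (3/14)·0 = 0.
If it is in box 5 (prior 1/7): the host has 4 equally likely choices, so probability 1/4; weight (1/7)·(1/4) = 1/28.
The weights sum to 1/4.
So P(the gold coin in box 3 | the host opened box 4) = (1/21) / (1/4) = 4/21.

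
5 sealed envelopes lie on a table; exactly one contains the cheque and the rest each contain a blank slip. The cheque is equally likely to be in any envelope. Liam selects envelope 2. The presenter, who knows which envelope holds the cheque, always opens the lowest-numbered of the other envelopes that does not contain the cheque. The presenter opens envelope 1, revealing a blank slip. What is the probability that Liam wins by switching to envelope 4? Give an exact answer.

Condition on the true location of the cheque.
If it is in envelope 1 (prior 1/5): the presenter opened envelope 1, so this case is ruled out; weight (1/5)·0 = 0.
If it is in any of envelopes 2, 3, 4, and 5 (prior 1/5 each): envelope 1 is the lowest-numbered option available, probability 1; weight (1/5)·1 = 1/5 each.
The weights sum to 4/5.
So P(the cheque in envelope 4 | the presenter opened envelope 1) = (1/5) / (4/5) = 1/4.

1/4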